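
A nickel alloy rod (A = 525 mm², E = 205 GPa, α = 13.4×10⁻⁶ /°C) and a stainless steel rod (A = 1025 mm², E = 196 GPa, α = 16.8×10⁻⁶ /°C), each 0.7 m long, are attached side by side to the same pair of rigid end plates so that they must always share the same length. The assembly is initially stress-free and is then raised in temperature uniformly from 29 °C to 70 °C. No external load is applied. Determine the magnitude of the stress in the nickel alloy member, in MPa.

σ ≈ 18.6 MPa (tensile)

Equilibrium of a rigid end plate with no external load gives equal and opposite internal forces ±P in the two members. Since α_{stainless steel} > α_{nickel alloy}, heating drives the stainless steel into compression and the nickel alloy into tension.
Compatibility of the two members (thermal + elastic change equal): (α₁ − α₂)ΔT = P·[1/(A₁E₁) + 1/(A₂E₂)].
|α₁ − α₂|·ΔT = 3.4×10⁻⁶ × 41 = 0.0001394.
1/(A₁E₁) + 1/(A₂E₂) = 1/(525×205×10³) + 1/(1025×196×10³) = 1.427×10⁻⁸ N⁻¹.
So P = 0.0001394 / 1.427×10⁻⁸ = 9.769 kN.
σ_{nickel alloy} = P/A₁ = 9769/525 = 18.61 MPa, tensile.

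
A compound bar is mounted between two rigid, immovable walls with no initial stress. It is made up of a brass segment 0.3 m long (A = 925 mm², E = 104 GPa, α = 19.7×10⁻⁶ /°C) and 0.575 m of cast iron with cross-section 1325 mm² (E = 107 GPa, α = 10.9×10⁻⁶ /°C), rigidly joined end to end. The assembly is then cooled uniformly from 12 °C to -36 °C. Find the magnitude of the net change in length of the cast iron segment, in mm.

If the supports were absent, the total length change would be Σ αᵢΔT Lᵢ = 19.7×10⁻⁶×48×300 + 10.9×10⁻⁶×48×575 = 0.5845 mm.
Since the ends are fixed, an axial force P builds up, equal in every segment, with P · Σ Lᵢ/(AᵢEᵢ) = δ_free.
The series flexibility is Σ Lᵢ/(AᵢEᵢ) = 300/(925×104×10³) + 575/(1325×107×10³) = 7.174×10⁻⁶ mm/N.
So P = 0.5845 / 7.174×10⁻⁶ = 81.48 kN, tensile.
For the cast iron segment, free thermal change = 10.9×10⁻⁶×48×575 = 0.3008 mm and elastic change from P = 81480×575/(1325×107×10³) = 0.3304 mm; these oppose, so the net change is 0.0296 mm (segment lengthens).

|ΔL| ≈ 0.0296 mm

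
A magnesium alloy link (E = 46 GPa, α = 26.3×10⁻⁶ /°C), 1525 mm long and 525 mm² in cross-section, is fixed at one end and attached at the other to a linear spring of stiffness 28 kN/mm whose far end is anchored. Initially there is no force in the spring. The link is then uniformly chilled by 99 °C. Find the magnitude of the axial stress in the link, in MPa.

The unrestrained thermal change is αΔT L = 26.3×10⁻⁶ × 99 × 1525 = 3.971 mm.
Let P be the tensile force in the spring. The link extends elastically by PL/(AE) and the spring stretches by P/k; together these equal δ_free.
So P = δ_free / [L/(AE) + 1/k] = 3.971 / [ 1525/(525×46×10³) + 1/(28×10³) ].
P = 3.971 / 9.886×10⁻⁵ = 40160 N.
σ = P/A = 40160/525 = 76.5 MPa.

σ ≈ 76.5 MPa (tensile)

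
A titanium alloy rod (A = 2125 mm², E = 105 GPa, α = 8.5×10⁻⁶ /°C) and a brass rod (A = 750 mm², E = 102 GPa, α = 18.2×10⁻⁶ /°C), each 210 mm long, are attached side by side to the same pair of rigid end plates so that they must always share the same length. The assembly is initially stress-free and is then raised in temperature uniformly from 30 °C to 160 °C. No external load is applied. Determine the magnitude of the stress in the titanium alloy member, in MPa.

σ ≈ 33.8 MPa (tensile)

Both members must finish at the same length. With the larger α, the brass tends to over-expand; the plates restrain it, putting the brass in compression and the titanium alloy in tension. With no external load the two internal forces are equal and opposite, magnitude P.
Equating the net (thermal + elastic) strains gives |α₁ − α₂|·ΔT = P·[1/(A₁E₁) + 1/(A₂E₂)].
|α₁ − α₂|·ΔT = 9.7×10⁻⁶ × 130 = 0.001261.
1/(A₁E₁) + 1/(A₂E₂) = 1/(2125×105×10³) + 1/(750×102×10³) = 1.755×10⁻⁸ N⁻¹.
So P = 0.001261 / 1.755×10⁻⁸ = 71.84 kN.
σ_{titanium alloy} = P/A₁ = 71840/2125 = 33.81 MPa, tensile.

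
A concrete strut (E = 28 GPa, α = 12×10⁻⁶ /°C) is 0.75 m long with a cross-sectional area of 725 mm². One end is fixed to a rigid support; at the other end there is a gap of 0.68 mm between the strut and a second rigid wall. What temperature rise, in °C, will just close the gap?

ΔT ≈ 75.6 °C

Contact occurs when the free expansion equals the gap: αΔT L = 0.68 mm.
So ΔT = g/(αL) = 0.68/(12×10⁻⁶ × 750) = 75.56 °C.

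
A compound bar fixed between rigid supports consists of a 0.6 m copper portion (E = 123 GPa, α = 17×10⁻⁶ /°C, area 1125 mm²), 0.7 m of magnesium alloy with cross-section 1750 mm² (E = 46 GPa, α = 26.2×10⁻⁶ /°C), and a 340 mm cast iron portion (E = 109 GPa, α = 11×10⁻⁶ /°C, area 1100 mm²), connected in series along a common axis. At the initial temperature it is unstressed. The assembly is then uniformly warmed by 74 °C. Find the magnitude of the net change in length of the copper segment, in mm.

With the walls removed the bar would change length by δ_free = Σ αᵢΔT Lᵢ = 17×10⁻⁶×74×600 + 26.2×10⁻⁶×74×700 + 11×10⁻⁶×74×340 = 2.389 mm.
The walls prevent any net length change, so an axial force P (same in every segment) develops. Compatibility: P · Σ Lᵢ/(AᵢEᵢ) = δ_free.
The series flexibility is Σ Lᵢ/(AᵢEᵢ) = 600/(1125×123×10³) + 700/(1750×46×10³) + 340/(1100×109×10³) = 1.587×10⁻⁵ mm/N.
P = 2.389 / 1.587×10⁻⁵ = 150500 N = 150.5 kN, compressive.
For the copper segment, free thermal change = 17×10⁻⁶×74×600 = 0.7548 mm and elastic change from P = 150500×600/(1125×123×10³) = 0.6528 mm; these oppose, so the net change is 0.102 mm (segment lengthens).

|ΔL| ≈ 0.102 mm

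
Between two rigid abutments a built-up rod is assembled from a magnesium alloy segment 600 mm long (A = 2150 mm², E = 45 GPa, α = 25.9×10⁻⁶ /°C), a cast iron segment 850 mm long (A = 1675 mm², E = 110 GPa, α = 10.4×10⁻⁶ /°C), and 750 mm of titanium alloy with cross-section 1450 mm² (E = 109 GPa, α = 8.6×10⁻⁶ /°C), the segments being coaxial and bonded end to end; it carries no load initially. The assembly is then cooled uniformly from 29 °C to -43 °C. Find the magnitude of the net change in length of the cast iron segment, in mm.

If the supports were absent, the total length change would be Σ αᵢΔT Lᵢ = 25.9×10⁻⁶×72×600 + 10.4×10⁻⁶×72×850 + 8.6×10⁻⁶×72×750 = 2.22 mm.
The rigid supports impose zero overall length change; the single axial force P common to all segments must satisfy P Σ Lᵢ/(AᵢEᵢ) = δ_free.
Σ Lᵢ/(AᵢEᵢ) = 600/(2150×45×10³) + 850/(1675×110×10³) + 750/(1450×109×10³) = 1.556×10⁻⁵ mm/N.
P = 2.22 / 1.556×10⁻⁵ = 142700 N = 142.7 kN, tensile.
For the cast iron segment, free thermal change = 10.4×10⁻⁶×72×850 = 0.6365 mm and elastic change from P = 142700×850/(1675×110×10³) = 0.6581 mm; these oppose, so the net change is 0.0216 mm (segment lengthens).

|ΔL| ≈ 0.0216 mm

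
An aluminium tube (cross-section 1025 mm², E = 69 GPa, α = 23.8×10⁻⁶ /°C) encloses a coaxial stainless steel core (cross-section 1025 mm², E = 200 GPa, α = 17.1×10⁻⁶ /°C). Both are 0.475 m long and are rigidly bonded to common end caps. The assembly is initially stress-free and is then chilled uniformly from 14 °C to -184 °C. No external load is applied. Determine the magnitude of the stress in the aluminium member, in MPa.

σ ≈ 68.1 MPa (tensile)

Equilibrium of a rigid end plate with no external load gives equal and opposite internal forces ±P in the two members. Since α_{aluminium} > α_{stainless steel}, cooling drives the aluminium into tension and the stainless steel into compression.
Equating the net (thermal + elastic) strains gives |α₁ − α₂|·ΔT = P·[1/(A₁E₁) + 1/(A₂E₂)].
|α₁ − α₂|·ΔT = 6.7×10⁻⁶ × 198 = 0.001327.
1/(A₁E₁) + 1/(A₂E₂) = 1/(1025×69×10³) + 1/(1025×200×10³) = 1.902×10⁻⁸ N⁻¹.
So P = 0.001327 / 1.902×10⁻⁸ = 69.76 kN.
σ_{aluminium} = P/A₁ = 69760/1025 = 68.06 MPa, tensile.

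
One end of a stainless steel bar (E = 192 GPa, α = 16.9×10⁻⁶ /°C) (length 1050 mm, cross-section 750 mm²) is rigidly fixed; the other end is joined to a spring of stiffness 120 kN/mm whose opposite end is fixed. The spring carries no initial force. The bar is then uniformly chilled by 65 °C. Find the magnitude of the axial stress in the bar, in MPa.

The unrestrained thermal change is αΔT L = 16.9×10⁻⁶ × 65 × 1050 = 1.153 mm.
Let P be the tensile force in the spring. The bar extends elastically by PL/(AE) and the spring stretches by P/k; together these equal δ_free.
P [ L/(AE) + 1/k ] = δ_free → P [ 1050/(750×192×10³) + 1/(120×10³) ] = 1.153.
P = 1.153 / 1.563×10⁻⁵ = 73820 N.
σ = P/A = 73820/750 = 98.43 MPa.

σ ≈ 98.4 MPa (tensile)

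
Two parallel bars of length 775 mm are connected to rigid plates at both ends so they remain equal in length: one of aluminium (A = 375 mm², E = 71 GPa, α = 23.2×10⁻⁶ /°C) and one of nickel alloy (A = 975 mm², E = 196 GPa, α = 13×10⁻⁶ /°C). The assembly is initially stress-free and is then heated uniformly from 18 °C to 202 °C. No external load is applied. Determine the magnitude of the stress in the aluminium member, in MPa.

σ ≈ 117 MPa (compressive)

Both members must finish at the same length. With the larger α, the aluminium tends to over-expand; the plates restrain it, putting the aluminium in compression and the nickel alloy in tension. With no external load the two internal forces are equal and opposite, magnitude P.
Compatibility of the two members (thermal + elastic change equal): (α₁ − α₂)ΔT = P·[1/(A₁E₁) + 1/(A₂E₂)].
|α₁ − α₂|·ΔT = 10.2×10⁻⁶ × 184 = 0.001877.
1/(A₁E₁) + 1/(A₂E₂) = 1/(375×71×10³) + 1/(975×196×10³) = 4.279×10⁻⁸ N⁻¹.
P = 0.001877 / 4.279×10⁻⁸ = 43860 N = 43.86 kN.
σ_{aluminium} = P/A₁ = 43860/375 = 117 MPa, compressive.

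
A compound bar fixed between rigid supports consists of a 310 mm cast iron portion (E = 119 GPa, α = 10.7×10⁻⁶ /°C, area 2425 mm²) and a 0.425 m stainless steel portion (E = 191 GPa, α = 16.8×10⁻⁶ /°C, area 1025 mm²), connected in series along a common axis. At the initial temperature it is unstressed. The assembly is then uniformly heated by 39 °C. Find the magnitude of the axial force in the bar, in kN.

P ≈ 126 kN (compressive)

With the walls removed the bar would change length by δ_free = Σ αᵢΔT Lᵢ = 10.7×10⁻⁶×39×310 + 16.8×10⁻⁶×39×425 = 0.4078 mm.
The rigid supports impose zero overall length change; the single axial force P common to all segments must satisfy P Σ Lᵢ/(AᵢEᵢ) = δ_free.
Σ Lᵢ/(AᵢEᵢ) = 310/(2425×119×10³) + 425/(1025×191×10³) = 3.245×10⁻⁶ mm/N.
So P = 0.4078 / 3.245×10⁻⁶ = 125.7 kN, compressive.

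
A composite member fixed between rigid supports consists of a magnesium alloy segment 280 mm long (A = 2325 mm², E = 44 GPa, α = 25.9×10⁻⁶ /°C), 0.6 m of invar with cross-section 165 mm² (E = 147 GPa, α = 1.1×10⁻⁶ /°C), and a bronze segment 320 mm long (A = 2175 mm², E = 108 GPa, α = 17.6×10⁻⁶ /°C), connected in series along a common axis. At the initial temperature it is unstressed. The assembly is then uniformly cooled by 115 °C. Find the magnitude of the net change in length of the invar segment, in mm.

If the supports were absent, the total length change would be Σ αᵢΔT Lᵢ = 25.9×10⁻⁶×115×280 + 1.1×10⁻⁶×115×600 + 17.6×10⁻⁶×115×320 = 1.558 mm.
The rigid supports impose zero overall length change; the single axial force P common to all segments must satisfy P Σ Lᵢ/(AᵢEᵢ) = δ_free.
Σ Lᵢ/(AᵢEᵢ) = 280/(2325×44×10³) + 600/(165×147×10³) + 320/(2175×108×10³) = 2.884×10⁻⁵ mm/N.
Hence P = δ_free / Σ(L/AE) = 1.558/2.884×10⁻⁵ = 54.01 kN (tensile).
For the invar segment, free thermal change = 1.1×10⁻⁶×115×600 = 0.0759 mm and elastic change from P = 54010×600/(165×147×10³) = 1.336 mm; these oppose, so the net change is 1.26 mm (segment lengthens).

|ΔL| ≈ 1.26 mm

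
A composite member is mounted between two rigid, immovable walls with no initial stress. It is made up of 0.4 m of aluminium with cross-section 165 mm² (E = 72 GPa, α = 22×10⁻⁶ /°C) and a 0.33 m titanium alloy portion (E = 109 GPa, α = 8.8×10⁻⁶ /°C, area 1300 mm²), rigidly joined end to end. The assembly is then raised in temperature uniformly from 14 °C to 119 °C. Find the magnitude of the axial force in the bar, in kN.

If the supports were absent, the total length change would be Σ αᵢΔT Lᵢ = 22×10⁻⁶×105×400 + 8.8×10⁻⁶×105×330 = 1.229 mm.
The rigid supports impose zero overall length change; the single axial force P common to all segments must satisfy P Σ Lᵢ/(AᵢEᵢ) = δ_free.
The series flexibility is Σ Lᵢ/(AᵢEᵢ) = 400/(165×72×10³) + 330/(1300×109×10³) = 3.6×10⁻⁵ mm/N.
Hence P = δ_free / Σ(L/AE) = 1.229/3.6×10⁻⁵ = 34.14 kN (compressive).

P ≈ 34.1 kN (compressive)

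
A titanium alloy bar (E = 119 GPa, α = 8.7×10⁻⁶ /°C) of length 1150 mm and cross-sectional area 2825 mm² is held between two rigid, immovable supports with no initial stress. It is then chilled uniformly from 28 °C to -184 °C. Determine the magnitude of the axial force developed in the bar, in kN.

The ends cannot move, so σ = EαΔT = 119×10³ × 8.7×10⁻⁶ × 212 = 219.5 MPa.
Axial force P = σA = 219.5 × 2825 = 620000 N = 620 kN, tensile.

P ≈ 620 kN (tensile)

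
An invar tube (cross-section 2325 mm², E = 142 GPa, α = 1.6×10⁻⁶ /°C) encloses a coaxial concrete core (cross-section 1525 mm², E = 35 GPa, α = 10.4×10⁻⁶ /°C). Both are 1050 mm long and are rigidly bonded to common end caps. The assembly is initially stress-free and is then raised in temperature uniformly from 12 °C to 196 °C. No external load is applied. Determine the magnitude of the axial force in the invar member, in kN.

The concrete has the larger α, so on heating it would change length more than the invar if both were free. The rigid plates force a common final length, so the concrete is put into compression and the invar into tension, with equal and opposite forces P (no external load).
Compatibility of the two members (thermal + elastic change equal): (α₁ − α₂)ΔT = P·[1/(A₁E₁) + 1/(A₂E₂)].
|α₁ − α₂|·ΔT = 8.8×10⁻⁶ × 184 = 0.001619.
1/(A₁E₁) + 1/(A₂E₂) = 1/(2325×142×10³) + 1/(1525×35×10³) = 2.176×10⁻⁸ N⁻¹.
So P = 0.001619 / 2.176×10⁻⁸ = 74.4 kN.

P ≈ 74.4 kN (tensile in the invar)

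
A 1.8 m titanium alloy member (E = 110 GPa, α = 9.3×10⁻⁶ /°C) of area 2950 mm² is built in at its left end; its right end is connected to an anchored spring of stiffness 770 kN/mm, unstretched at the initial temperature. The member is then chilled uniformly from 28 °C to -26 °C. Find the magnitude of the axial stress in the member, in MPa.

σ ≈ 44.8 MPa (tensile)

If the spring were absent the member would shorten by αΔT L = 9.3×10⁻⁶ × 54 × 1800 = 0.904 mm.
Let P be the tensile force in the spring. The member extends elastically by PL/(AE) and the spring stretches by P/k; together these equal δ_free.
So P = δ_free / [L/(AE) + 1/k] = 0.904 / [ 1800/(2950×110×10³) + 1/(770×10³) ].
P = 0.904 / 6.846×10⁻⁶ = 132000 N.
σ = P/A = 132000/2950 = 44.76 MPa.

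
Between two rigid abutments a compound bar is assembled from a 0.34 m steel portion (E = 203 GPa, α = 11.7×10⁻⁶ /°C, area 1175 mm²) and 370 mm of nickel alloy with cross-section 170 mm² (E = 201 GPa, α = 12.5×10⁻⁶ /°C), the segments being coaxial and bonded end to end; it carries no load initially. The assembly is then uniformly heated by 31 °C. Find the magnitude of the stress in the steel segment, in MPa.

σ ≈ 18.5 MPa (compressive)

If the supports were absent, the total length change would be Σ αᵢΔT Lᵢ = 11.7×10⁻⁶×31×340 + 12.5×10⁻⁶×31×370 = 0.2667 mm.
The rigid supports impose zero overall length change; the single axial force P common to all segments must satisfy P Σ Lᵢ/(AᵢEᵢ) = δ_free.
Σ Lᵢ/(AᵢEᵢ) = 340/(1175×203×10³) + 370/(170×201×10³) = 1.225×10⁻⁵ mm/N.
So P = 0.2667 / 1.225×10⁻⁵ = 21.76 kN, compressive.
σ_{steel} = P / A = 21760 / 1175 = 18.52 MPa.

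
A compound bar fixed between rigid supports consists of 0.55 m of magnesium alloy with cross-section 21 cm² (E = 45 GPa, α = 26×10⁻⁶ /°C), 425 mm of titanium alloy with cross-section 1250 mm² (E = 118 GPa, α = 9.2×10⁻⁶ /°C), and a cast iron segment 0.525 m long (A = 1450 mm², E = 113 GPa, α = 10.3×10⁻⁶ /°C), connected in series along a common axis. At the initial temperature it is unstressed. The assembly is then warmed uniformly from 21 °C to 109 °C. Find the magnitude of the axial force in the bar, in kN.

P ≈ 175 kN (compressive)

If the supports were absent, the total length change would be Σ αᵢΔT Lᵢ = 26×10⁻⁶×88×550 + 9.2×10⁻⁶×88×425 + 10.3×10⁻⁶×88×525 = 2.078 mm.
The rigid supports impose zero overall length change; the single axial force P common to all segments must satisfy P Σ Lᵢ/(AᵢEᵢ) = δ_free.
Σ Lᵢ/(AᵢEᵢ) = 550/(2100×45×10³) + 425/(1250×118×10³) + 525/(1450×113×10³) = 1.191×10⁻⁵ mm/N.
P = 2.078 / 1.191×10⁻⁵ = 174600 N = 174.6 kN, compressive.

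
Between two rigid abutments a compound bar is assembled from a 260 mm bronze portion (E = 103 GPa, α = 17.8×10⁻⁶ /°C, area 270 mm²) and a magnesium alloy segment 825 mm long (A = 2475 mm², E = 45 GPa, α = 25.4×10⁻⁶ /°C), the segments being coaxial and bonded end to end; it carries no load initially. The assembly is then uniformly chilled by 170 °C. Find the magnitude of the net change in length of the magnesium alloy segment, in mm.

|ΔL| ≈ 1.64 mm

Free thermal contraction of the whole bar: Σ αᵢΔT Lᵢ = 17.8×10⁻⁶×170×260 + 25.4×10⁻⁶×170×825 = 4.349 mm.
The walls prevent any net length change, so an axial force P (same in every segment) develops. Compatibility: P · Σ Lᵢ/(AᵢEᵢ) = δ_free.
The series flexibility is Σ Lᵢ/(AᵢEᵢ) = 260/(270×103×10³) + 825/(2475×45×10³) = 1.676×10⁻⁵ mm/N.
Hence P = δ_free / Σ(L/AE) = 4.349/1.676×10⁻⁵ = 259.5 kN (tensile).
For the magnesium alloy segment, free thermal change = 25.4×10⁻⁶×170×825 = 3.562 mm and elastic change from P = 259500×825/(2475×45×10³) = 1.923 mm; these oppose, so the net change is 1.64 mm (segment shortens).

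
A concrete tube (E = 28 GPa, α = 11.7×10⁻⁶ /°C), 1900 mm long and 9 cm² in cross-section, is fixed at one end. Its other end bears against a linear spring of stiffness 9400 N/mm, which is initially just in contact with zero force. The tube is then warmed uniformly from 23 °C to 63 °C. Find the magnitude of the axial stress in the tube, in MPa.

If the spring were absent the tube would lengthen by αΔT L = 11.7×10⁻⁶ × 40 × 1900 = 0.8892 mm.
Let P be the compressive force at the spring. The tube shortens elastically by PL/(AE) and the spring compresses by P/k; together these equal δ_free.
So P = δ_free / [L/(AE) + 1/k] = 0.8892 / [ 1900/(900×28×10³) + 1/(9400) ].
P = 0.8892 / 0.0001818 = 4892 N.
σ = P/A = 4892/900 = 5.435 MPa.

σ ≈ 5.44 MPa (compressive)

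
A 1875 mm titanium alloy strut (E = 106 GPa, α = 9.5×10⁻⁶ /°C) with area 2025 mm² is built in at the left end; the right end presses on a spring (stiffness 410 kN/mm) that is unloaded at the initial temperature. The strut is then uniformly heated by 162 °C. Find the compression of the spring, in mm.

δ ≈ 0.63 mm

If the spring were absent the strut would lengthen by αΔT L = 9.5×10⁻⁶ × 162 × 1875 = 2.886 mm.
Let P be the compressive force at the spring. The strut shortens elastically by PL/(AE) and the spring compresses by P/k; together these equal δ_free.
So P = δ_free / [L/(AE) + 1/k] = 2.886 / [ 1875/(2025×106×10³) + 1/(410×10³) ].
P = 2.886 / 1.117×10⁻⁵ = 258200 N.
Spring compression = P/k = 258200/(410×10³) = 0.6299 mm.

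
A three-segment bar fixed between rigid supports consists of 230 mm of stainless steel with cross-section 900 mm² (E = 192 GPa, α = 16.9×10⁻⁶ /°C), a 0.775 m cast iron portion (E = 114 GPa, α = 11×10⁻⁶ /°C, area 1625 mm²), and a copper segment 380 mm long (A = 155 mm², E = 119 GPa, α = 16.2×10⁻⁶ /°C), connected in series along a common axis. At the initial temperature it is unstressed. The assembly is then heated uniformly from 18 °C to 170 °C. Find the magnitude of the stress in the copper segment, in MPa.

σ ≈ 697 MPa (compressive)

Free thermal expansion of the whole bar: Σ αᵢΔT Lᵢ = 16.9×10⁻⁶×152×230 + 11×10⁻⁶×152×775 + 16.2×10⁻⁶×152×380 = 2.822 mm.
Since the ends are fixed, an axial force P builds up, equal in every segment, with P · Σ Lᵢ/(AᵢEᵢ) = δ_free.
The series flexibility is Σ Lᵢ/(AᵢEᵢ) = 230/(900×192×10³) + 775/(1625×114×10³) + 380/(155×119×10³) = 2.612×10⁻⁵ mm/N.
Hence P = δ_free / Σ(L/AE) = 2.822/2.612×10⁻⁵ = 108.1 kN (compressive).
σ_{copper} = P / A = 108100 / 155 = 697.2 MPa.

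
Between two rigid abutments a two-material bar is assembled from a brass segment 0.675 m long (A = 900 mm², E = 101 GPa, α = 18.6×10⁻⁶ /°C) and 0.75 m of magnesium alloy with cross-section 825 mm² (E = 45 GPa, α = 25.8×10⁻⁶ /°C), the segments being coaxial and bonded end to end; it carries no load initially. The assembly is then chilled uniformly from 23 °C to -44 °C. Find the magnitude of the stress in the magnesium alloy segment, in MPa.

If the supports were absent, the total length change would be Σ αᵢΔT Lᵢ = 18.6×10⁻⁶×67×675 + 25.8×10⁻⁶×67×750 = 2.138 mm.
The rigid supports impose zero overall length change; the single axial force P common to all segments must satisfy P Σ Lᵢ/(AᵢEᵢ) = δ_free.
Σ Lᵢ/(AᵢEᵢ) = 675/(900×101×10³) + 750/(825×45×10³) = 2.763×10⁻⁵ mm/N.
Hence P = δ_free / Σ(L/AE) = 2.138/2.763×10⁻⁵ = 77.37 kN (tensile).
σ_{magnesium alloy} = P / A = 77370 / 825 = 93.79 MPa.

σ ≈ 93.8 MPa (tensile)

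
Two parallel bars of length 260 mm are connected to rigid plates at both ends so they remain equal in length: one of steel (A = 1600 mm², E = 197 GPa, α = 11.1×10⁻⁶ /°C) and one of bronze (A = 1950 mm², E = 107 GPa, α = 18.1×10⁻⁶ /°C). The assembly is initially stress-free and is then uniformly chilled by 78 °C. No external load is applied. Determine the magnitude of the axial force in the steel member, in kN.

The bronze has the larger α, so on cooling it would change length more than the steel if both were free. The rigid plates force a common final length, so the bronze is put into tension and the steel into compression, with equal and opposite forces P (no external load).
Equating the net (thermal + elastic) strains gives |α₁ − α₂|·ΔT = P·[1/(A₁E₁) + 1/(A₂E₂)].
|α₁ − α₂|·ΔT = 7×10⁻⁶ × 78 = 0.000546.
1/(A₁E₁) + 1/(A₂E₂) = 1/(1600×197×10³) + 1/(1950×107×10³) = 7.965×10⁻⁹ N⁻¹.
P = 0.000546 / 7.965×10⁻⁹ = 68550 N = 68.55 kN.

P ≈ 68.5 kN (compressive in the steel)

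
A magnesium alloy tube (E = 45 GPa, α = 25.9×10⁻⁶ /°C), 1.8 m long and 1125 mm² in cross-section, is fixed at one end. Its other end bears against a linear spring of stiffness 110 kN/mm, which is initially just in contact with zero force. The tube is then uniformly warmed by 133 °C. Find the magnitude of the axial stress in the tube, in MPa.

σ ≈ 123 MPa (compressive)

If the spring were absent the tube would lengthen by αΔT L = 25.9×10⁻⁶ × 133 × 1800 = 6.2 mm.
With a force P in the spring, the elastic change of the tube is PL/(AE) and that of the spring is P/k; compatibility requires their sum to equal δ_free.
So P = δ_free / [L/(AE) + 1/k] = 6.2 / [ 1800/(1125×45×10³) + 1/(110×10³) ].
P = 6.2 / 4.465×10⁻⁵ = 138900 N.
σ = P/A = 138900/1125 = 123.4 MPa.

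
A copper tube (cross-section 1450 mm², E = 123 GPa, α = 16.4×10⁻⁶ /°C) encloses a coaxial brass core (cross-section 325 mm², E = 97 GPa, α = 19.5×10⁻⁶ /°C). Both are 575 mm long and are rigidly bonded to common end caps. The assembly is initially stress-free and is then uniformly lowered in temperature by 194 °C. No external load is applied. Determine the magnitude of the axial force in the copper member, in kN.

The brass has the larger α, so on cooling it would change length more than the copper if both were free. The rigid plates force a common final length, so the brass is put into tension and the copper into compression, with equal and opposite forces P (no external load).
Equating the net (thermal + elastic) strains gives |α₁ − α₂|·ΔT = P·[1/(A₁E₁) + 1/(A₂E₂)].
|α₁ − α₂|·ΔT = 3.1×10⁻⁶ × 194 = 0.0006014.
1/(A₁E₁) + 1/(A₂E₂) = 1/(1450×123×10³) + 1/(325×97×10³) = 3.733×10⁻⁸ N⁻¹.
P = 0.0006014 / 3.733×10⁻⁸ = 16110 N = 16.11 kN.

P ≈ 16.1 kN (compressive in the copper)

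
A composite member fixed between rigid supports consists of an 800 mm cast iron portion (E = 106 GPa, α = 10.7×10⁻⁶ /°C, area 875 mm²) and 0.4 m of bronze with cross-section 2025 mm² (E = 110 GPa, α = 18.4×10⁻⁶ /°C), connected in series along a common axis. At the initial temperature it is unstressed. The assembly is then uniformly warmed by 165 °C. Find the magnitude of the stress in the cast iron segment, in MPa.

If the supports were absent, the total length change would be Σ αᵢΔT Lᵢ = 10.7×10⁻⁶×165×800 + 18.4×10⁻⁶×165×400 = 2.627 mm.
The rigid supports impose zero overall length change; the single axial force P common to all segments must satisfy P Σ Lᵢ/(AᵢEᵢ) = δ_free.
The series flexibility is Σ Lᵢ/(AᵢEᵢ) = 800/(875×106×10³) + 400/(2025×110×10³) = 1.042×10⁻⁵ mm/N.
Hence P = δ_free / Σ(L/AE) = 2.627/1.042×10⁻⁵ = 252.1 kN (compressive).
σ_{cast iron} = P / A = 252100 / 875 = 288.1 MPa.

σ ≈ 288 MPa (compressive)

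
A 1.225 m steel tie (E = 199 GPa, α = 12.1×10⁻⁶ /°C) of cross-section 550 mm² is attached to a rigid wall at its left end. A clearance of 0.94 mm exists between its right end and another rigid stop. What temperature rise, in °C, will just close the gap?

ΔT ≈ 63.4 °C

Contact occurs when the free expansion equals the gap: αΔT L = 0.94 mm.
ΔT = 0.94 / (12.1×10⁻⁶ × 1225) = 63.42 °C.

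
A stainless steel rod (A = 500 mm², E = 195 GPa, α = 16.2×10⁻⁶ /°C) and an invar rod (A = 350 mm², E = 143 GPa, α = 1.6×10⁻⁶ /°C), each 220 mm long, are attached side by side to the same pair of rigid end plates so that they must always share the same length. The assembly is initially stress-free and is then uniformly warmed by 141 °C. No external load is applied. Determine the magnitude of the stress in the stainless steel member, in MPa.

σ ≈ 136 MPa (compressive)

Equilibrium of a rigid end plate with no external load gives equal and opposite internal forces ±P in the two members. Since α_{stainless steel} > α_{invar}, heating drives the stainless steel into compression and the invar into tension.
Compatibility of the two members (thermal + elastic change equal): (α₁ − α₂)ΔT = P·[1/(A₁E₁) + 1/(A₂E₂)].
|α₁ − α₂|·ΔT = 14.6×10⁻⁶ × 141 = 0.002059.
1/(A₁E₁) + 1/(A₂E₂) = 1/(500×195×10³) + 1/(350×143×10³) = 3.024×10⁻⁸ N⁻¹.
P = 0.002059 / 3.024×10⁻⁸ = 68080 N = 68.08 kN.
σ_{stainless steel} = P/A₁ = 68080/500 = 136.2 MPa, compressive.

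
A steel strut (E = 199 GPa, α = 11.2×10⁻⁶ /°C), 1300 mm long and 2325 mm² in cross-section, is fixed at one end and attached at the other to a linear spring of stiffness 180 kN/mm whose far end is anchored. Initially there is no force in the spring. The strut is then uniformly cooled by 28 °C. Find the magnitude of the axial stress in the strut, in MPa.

The unrestrained thermal change is αΔT L = 11.2×10⁻⁶ × 28 × 1300 = 0.4077 mm.
Let P be the tensile force in the spring. The strut extends elastically by PL/(AE) and the spring stretches by P/k; together these equal δ_free.
P [ L/(AE) + 1/k ] = δ_free → P [ 1300/(2325×199×10³) + 1/(180×10³) ] = 0.4077.
P = 0.4077 / 8.365×10⁻⁶ = 48730 N.
σ = P/A = 48730/2325 = 20.96 MPa.

σ ≈ 21 MPa (tensile)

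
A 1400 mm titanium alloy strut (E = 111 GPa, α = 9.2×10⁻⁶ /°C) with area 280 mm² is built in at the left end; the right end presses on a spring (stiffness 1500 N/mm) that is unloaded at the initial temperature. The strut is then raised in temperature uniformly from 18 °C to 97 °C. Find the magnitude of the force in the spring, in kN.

P ≈ 1.43 kN

Free thermal expansion: δ_free = αΔT L = 9.2×10⁻⁶ × 79 × 1400 = 1.018 mm.
With a force P in the spring, the elastic change of the strut is PL/(AE) and that of the spring is P/k; compatibility requires their sum to equal δ_free.
P [ L/(AE) + 1/k ] = δ_free → P [ 1400/(280×111×10³) + 1/(1500) ] = 1.018.
P = 1.018 / 0.0007117 = 1430 N.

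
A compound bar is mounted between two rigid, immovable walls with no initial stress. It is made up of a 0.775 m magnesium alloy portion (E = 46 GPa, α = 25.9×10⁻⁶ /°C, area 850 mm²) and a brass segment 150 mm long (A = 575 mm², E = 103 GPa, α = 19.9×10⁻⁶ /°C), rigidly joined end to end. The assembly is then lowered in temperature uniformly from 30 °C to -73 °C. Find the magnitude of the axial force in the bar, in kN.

P ≈ 106 kN (tensile)

If the supports were absent, the total length change would be Σ αᵢΔT Lᵢ = 25.9×10⁻⁶×103×775 + 19.9×10⁻⁶×103×150 = 2.375 mm.
The walls prevent any net length change, so an axial force P (same in every segment) develops. Compatibility: P · Σ Lᵢ/(AᵢEᵢ) = δ_free.
Σ Lᵢ/(AᵢEᵢ) = 775/(850×46×10³) + 150/(575×103×10³) = 2.235×10⁻⁵ mm/N.
Hence P = δ_free / Σ(L/AE) = 2.375/2.235×10⁻⁵ = 106.2 kN (tensile).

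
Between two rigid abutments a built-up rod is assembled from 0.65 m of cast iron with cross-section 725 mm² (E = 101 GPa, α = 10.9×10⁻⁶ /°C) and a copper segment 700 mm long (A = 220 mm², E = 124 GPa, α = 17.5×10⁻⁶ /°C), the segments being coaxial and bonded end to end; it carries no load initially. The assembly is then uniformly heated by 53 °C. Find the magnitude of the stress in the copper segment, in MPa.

σ ≈ 135 MPa (compressive)

If the supports were absent, the total length change would be Σ αᵢΔT Lᵢ = 10.9×10⁻⁶×53×650 + 17.5×10⁻⁶×53×700 = 1.025 mm.
Since the ends are fixed, an axial force P builds up, equal in every segment, with P · Σ Lᵢ/(AᵢEᵢ) = δ_free.
The series flexibility is Σ Lᵢ/(AᵢEᵢ) = 650/(725×101×10³) + 700/(220×124×10³) = 3.454×10⁻⁵ mm/N.
So P = 1.025 / 3.454×10⁻⁵ = 29.67 kN, compressive.
σ_{copper} = P / A = 29670 / 220 = 134.9 MPa.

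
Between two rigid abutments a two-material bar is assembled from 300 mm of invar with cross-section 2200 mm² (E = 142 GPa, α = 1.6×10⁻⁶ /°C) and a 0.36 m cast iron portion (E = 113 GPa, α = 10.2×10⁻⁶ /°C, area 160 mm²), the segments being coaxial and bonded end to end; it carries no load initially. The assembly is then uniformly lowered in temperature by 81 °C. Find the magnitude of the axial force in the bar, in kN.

With the walls removed the bar would change length by δ_free = Σ αᵢΔT Lᵢ = 1.6×10⁻⁶×81×300 + 10.2×10⁻⁶×81×360 = 0.3363 mm.
Since the ends are fixed, an axial force P builds up, equal in every segment, with P · Σ Lᵢ/(AᵢEᵢ) = δ_free.
Σ Lᵢ/(AᵢEᵢ) = 300/(2200×142×10³) + 360/(160×113×10³) = 2.087×10⁻⁵ mm/N.
So P = 0.3363 / 2.087×10⁻⁵ = 16.11 kN, tensile.

P ≈ 16.1 kN (tensile)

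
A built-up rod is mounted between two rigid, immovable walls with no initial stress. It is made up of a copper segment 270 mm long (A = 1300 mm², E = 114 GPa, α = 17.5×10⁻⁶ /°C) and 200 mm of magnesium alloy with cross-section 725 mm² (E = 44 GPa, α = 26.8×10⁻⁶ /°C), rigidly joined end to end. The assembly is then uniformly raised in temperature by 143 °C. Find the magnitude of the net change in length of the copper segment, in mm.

Free thermal expansion of the whole bar: Σ αᵢΔT Lᵢ = 17.5×10⁻⁶×143×270 + 26.8×10⁻⁶×143×200 = 1.442 mm.
The walls prevent any net length change, so an axial force P (same in every segment) develops. Compatibility: P · Σ Lᵢ/(AᵢEᵢ) = δ_free.
Σ Lᵢ/(AᵢEᵢ) = 270/(1300×114×10³) + 200/(725×44×10³) = 8.091×10⁻⁶ mm/N.
P = 1.442 / 8.091×10⁻⁶ = 178200 N = 178.2 kN, compressive.
For the copper segment, free thermal change = 17.5×10⁻⁶×143×270 = 0.6757 mm and elastic change from P = 178200×270/(1300×114×10³) = 0.3247 mm; these oppose, so the net change is 0.351 mm (segment lengthens).

|ΔL| ≈ 0.351 mm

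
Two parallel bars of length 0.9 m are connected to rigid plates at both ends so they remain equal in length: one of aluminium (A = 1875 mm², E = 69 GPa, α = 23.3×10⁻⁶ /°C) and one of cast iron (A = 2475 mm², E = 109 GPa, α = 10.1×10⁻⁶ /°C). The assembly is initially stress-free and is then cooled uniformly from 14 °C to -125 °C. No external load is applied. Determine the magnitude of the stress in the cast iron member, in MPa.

The aluminium has the larger α, so on cooling it would change length more than the cast iron if both were free. The rigid plates force a common final length, so the aluminium is put into tension and the cast iron into compression, with equal and opposite forces P (no external load).
Setting the final lengths equal and cancelling L: (α₁ − α₂)ΔT = P/(A₁E₁) + P/(A₂E₂).
|α₁ − α₂|·ΔT = 13.2×10⁻⁶ × 139 = 0.001835.
1/(A₁E₁) + 1/(A₂E₂) = 1/(1875×69×10³) + 1/(2475×109×10³) = 1.144×10⁻⁸ N⁻¹.
P = 0.001835 / 1.144×10⁻⁸ = 160400 N = 160.4 kN.
σ_{cast iron} = P/A₂ = 160400/2475 = 64.82 MPa, compressive.

σ ≈ 64.8 MPa (compressive)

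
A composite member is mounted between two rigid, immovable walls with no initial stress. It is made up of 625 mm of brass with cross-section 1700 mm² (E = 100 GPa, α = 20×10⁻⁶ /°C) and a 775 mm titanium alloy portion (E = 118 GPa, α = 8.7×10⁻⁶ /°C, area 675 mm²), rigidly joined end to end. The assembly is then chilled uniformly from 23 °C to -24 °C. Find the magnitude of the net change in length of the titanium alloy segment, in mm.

|ΔL| ≈ 0.339 mm

Free thermal contraction of the whole bar: Σ αᵢΔT Lᵢ = 20×10⁻⁶×47×625 + 8.7×10⁻⁶×47×775 = 0.9044 mm.
Since the ends are fixed, an axial force P builds up, equal in every segment, with P · Σ Lᵢ/(AᵢEᵢ) = δ_free.
The series flexibility is Σ Lᵢ/(AᵢEᵢ) = 625/(1700×100×10³) + 775/(675×118×10³) = 1.341×10⁻⁵ mm/N.
Hence P = δ_free / Σ(L/AE) = 0.9044/1.341×10⁻⁵ = 67.46 kN (tensile).
For the titanium alloy segment, free thermal change = 8.7×10⁻⁶×47×775 = 0.3169 mm and elastic change from P = 67460×775/(675×118×10³) = 0.6564 mm; these oppose, so the net change is 0.339 mm (segment lengthens).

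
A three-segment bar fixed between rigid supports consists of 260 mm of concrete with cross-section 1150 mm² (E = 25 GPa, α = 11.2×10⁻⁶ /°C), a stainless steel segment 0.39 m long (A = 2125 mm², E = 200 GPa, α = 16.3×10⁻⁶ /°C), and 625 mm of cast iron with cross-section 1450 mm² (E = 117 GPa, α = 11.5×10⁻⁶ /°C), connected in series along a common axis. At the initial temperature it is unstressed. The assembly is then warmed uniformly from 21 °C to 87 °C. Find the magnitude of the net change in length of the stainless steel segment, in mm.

If the supports were absent, the total length change would be Σ αᵢΔT Lᵢ = 11.2×10⁻⁶×66×260 + 16.3×10⁻⁶×66×390 + 11.5×10⁻⁶×66×625 = 1.086 mm.
Since the ends are fixed, an axial force P builds up, equal in every segment, with P · Σ Lᵢ/(AᵢEᵢ) = δ_free.
The series flexibility is Σ Lᵢ/(AᵢEᵢ) = 260/(1150×25×10³) + 390/(2125×200×10³) + 625/(1450×117×10³) = 1.365×10⁻⁵ mm/N.
Hence P = δ_free / Σ(L/AE) = 1.086/1.365×10⁻⁵ = 79.6 kN (compressive).
For the stainless steel segment, free thermal change = 16.3×10⁻⁶×66×390 = 0.4196 mm and elastic change from P = 79600×390/(2125×200×10³) = 0.07304 mm; these oppose, so the net change is 0.347 mm (segment lengthens).

|ΔL| ≈ 0.347 mm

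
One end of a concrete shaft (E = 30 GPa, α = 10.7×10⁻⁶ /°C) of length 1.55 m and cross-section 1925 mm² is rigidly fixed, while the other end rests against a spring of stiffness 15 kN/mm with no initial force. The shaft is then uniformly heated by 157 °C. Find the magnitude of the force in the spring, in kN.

P ≈ 27.8 kN

The unrestrained thermal change is αΔT L = 10.7×10⁻⁶ × 157 × 1550 = 2.604 mm.
Let P be the compressive force at the spring. The shaft shortens elastically by PL/(AE) and the spring compresses by P/k; together these equal δ_free.
P [ L/(AE) + 1/k ] = δ_free → P [ 1550/(1925×30×10³) + 1/(15×10³) ] = 2.604.
P = 2.604 / 9.351×10⁻⁵ = 27850 N.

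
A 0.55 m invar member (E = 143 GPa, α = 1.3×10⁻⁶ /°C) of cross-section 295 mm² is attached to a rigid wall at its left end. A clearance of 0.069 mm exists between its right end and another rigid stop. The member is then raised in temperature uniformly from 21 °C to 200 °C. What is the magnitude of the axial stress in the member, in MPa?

Free thermal elongation = αΔT L = 1.3×10⁻⁶ × 179 × 550 = 0.128 mm.
This exceeds the 0.069 mm gap, so the wall pushes back. The portion of expansion that must be recovered elastically is δ_free − gap = 0.128 − 0.069 = 0.05899 mm.
Compatibility: PL/(AE) = 0.05899 mm, so σ = P/A = E × (0.05899/550) = 15.34 MPa.

σ ≈ 15.3 MPa (compressive)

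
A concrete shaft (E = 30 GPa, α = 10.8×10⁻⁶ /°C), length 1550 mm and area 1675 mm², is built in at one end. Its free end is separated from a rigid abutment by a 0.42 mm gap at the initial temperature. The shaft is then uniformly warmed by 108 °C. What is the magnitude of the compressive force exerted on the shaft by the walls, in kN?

P ≈ 45 kN

Unrestrained expansion: δ_free = αΔT L = 10.8×10⁻⁶ × 108 × 1550 = 1.808 mm.
After closing the 0.42 mm clearance, 1.808 − 0.42 = 1.388 mm of expansion remains to be suppressed by the wall.
That suppressed elongation corresponds to σ = E·Δ/L = 30×10³ × 1.388/1550 = 26.86 MPa.
Force on the wall = σA = 26.86 × 1675 mm² = 45 kN.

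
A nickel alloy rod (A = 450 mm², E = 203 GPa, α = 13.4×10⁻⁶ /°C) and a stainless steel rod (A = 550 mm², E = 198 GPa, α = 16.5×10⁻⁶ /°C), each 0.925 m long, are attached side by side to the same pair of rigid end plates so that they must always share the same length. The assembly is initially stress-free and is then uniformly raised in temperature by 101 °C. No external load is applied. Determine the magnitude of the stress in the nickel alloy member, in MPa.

Both members must finish at the same length. With the larger α, the stainless steel tends to over-expand; the plates restrain it, putting the stainless steel in compression and the nickel alloy in tension. With no external load the two internal forces are equal and opposite, magnitude P.
Equating the net (thermal + elastic) strains gives |α₁ − α₂|·ΔT = P·[1/(A₁E₁) + 1/(A₂E₂)].
|α₁ − α₂|·ΔT = 3.1×10⁻⁶ × 101 = 0.0003131.
1/(A₁E₁) + 1/(A₂E₂) = 1/(450×203×10³) + 1/(550×198×10³) = 2.013×10⁻⁸ N⁻¹.
So P = 0.0003131 / 2.013×10⁻⁸ = 15.55 kN.
σ_{nickel alloy} = P/A₁ = 15550/450 = 34.56 MPa, tensile.

σ ≈ 34.6 MPa (tensile)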